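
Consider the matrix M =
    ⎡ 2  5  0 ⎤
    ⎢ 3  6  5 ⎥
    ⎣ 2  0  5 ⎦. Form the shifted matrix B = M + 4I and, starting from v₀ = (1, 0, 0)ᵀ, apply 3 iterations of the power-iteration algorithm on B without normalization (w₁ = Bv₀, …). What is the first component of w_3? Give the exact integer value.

B = M + 4I has rows (6, 5, 0); (3, 10, 5); (2, 0, 9)
w1 = Bv₀ = (6, 3, 2)
w2 = Bw1 = (51, 58, 30)
w3 = Bw2 = (596, 883, 372)
Requested component of w3: 596

596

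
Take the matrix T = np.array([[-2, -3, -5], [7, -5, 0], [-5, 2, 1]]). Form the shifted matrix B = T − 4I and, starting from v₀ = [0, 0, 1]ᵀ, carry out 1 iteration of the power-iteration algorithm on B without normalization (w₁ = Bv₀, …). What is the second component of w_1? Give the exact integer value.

0

B = T − 4I has rows (-6, -3, -5); (7, -9, 0); (-5, 2, -3)
w1 = Bv₀ = (-5, 0, -3)
Requested component of w1: 0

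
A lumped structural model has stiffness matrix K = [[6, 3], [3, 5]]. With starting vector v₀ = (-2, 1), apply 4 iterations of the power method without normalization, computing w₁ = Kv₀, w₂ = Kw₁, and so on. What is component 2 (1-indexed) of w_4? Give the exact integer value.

-2969

w1 = Kv₀ = (-9, -1)
w2 = Kw1 = (-57, -32)
w3 = Kw2 = (-438, -331)
w4 = Kw3 = (-3621, -2969)
The requested component of w4 is -2969.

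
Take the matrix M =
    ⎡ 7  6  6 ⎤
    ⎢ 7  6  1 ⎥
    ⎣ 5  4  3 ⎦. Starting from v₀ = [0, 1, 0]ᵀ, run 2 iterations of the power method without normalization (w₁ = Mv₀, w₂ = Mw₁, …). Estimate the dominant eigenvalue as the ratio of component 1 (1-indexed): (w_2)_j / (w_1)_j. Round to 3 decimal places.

w1 = Mv₀ = (7·0 + 6·1 + 6·0; 7·0 + 6·1 + 1·0; 5·0 + 4·1 + 3·0) = (6, 6, 4)
w2 = Mw1 = (7·6 + 6·6 + 6·4; 7·6 + 6·6 + 1·4; 5·6 + 4·6 + 3·4) = (102, 82, 66)
Ratio at component: 102 / 6 = 17.000

λ ≈ 17.000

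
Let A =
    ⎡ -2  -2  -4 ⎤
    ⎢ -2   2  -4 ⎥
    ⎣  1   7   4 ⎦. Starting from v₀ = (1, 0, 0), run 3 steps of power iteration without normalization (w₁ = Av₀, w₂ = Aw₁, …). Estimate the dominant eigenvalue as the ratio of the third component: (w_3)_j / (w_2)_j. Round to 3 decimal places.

w1 = Av₀ = (-2, -2, 1)
w2 = Aw1 = (4, -4, -12)
w3 = Aw2 = (48, 32, -72)
Ratio at component: -72 / -12 = 6.000

λ ≈ 6.000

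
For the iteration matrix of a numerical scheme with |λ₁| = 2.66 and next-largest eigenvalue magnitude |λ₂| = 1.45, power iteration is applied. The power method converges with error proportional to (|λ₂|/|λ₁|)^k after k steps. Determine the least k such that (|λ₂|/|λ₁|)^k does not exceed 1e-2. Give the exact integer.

|λ₂/λ₁| = 1.45/2.66 = 0.54511
Need k ≥ ln(1e-2) / ln(0.54511) = -4.6052 / -0.6068 ≈ 7.590
Smallest integer k satisfying the bound: 8

8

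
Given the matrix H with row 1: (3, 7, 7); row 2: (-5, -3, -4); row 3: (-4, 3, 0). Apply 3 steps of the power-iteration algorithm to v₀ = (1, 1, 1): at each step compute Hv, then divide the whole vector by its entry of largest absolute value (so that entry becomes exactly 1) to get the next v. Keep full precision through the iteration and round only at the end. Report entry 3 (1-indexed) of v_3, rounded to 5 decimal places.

Hv0 = (17.000000, -12.000000, -1.000000); divide by 17.000000 → v1 = (1.000000, -0.705882, -0.058824)
Hv1 = (-2.352941, -2.647059, -6.117647); divide by -6.117647 → v2 = (0.384615, 0.432692, 1.000000)
Hv2 = (11.182692, -7.221154, -0.240385); divide by 11.182692 → v3 = (1.000000, -0.645744, -0.021496)
Requested entry of v3: 25/-1163 = -0.02150

-0.02150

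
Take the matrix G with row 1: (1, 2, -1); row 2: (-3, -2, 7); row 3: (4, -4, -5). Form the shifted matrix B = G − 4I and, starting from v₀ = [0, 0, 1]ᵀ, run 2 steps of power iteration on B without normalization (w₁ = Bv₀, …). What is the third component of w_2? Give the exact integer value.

49

B = G − 4I has rows (-3, 2, -1); (-3, -6, 7); (4, -4, -9)
w1 = Bv₀ = ((-3)·0 + 2·0 + (-1)·1; (-3)·0 + (-6)·0 + 7·1; 4·0 + (-4)·0 + (-9)·1) = (-1, 7, -9)
w2 = Bw1 = ((-3)·(-1) + 2·7 + (-1)·(-9); (-3)·(-1) + (-6)·7 + 7·(-9); 4·(-1) + (-4)·7 + (-9)·(-9)) = (26, -102, 49)
Requested component of w2: 49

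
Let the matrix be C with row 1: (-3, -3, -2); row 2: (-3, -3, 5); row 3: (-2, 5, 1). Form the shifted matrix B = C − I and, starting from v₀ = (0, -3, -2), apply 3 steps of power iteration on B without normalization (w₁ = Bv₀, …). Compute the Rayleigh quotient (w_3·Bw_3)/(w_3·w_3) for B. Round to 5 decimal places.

μ ≈ -6.31544

B = C − I has rows (-4, -3, -2); (-3, -4, 5); (-2, 5, 0)
w1 = Bv₀ = ((-4)·0 + (-3)·(-3) + (-2)·(-2); (-3)·0 + (-4)·(-3) + 5·(-2); (-2)·0 + 5·(-3) + 0·(-2)) = (13, 2, -15)
w2 = Bw1 = ((-4)·13 + (-3)·2 + (-2)·(-15); (-3)·13 + (-4)·2 + 5·(-15); (-2)·13 + 5·2 + 0·(-15)) = (-28, -122, -16)
w3 = Bw2 = (510, 492, -554)
Bw3 = (-2408, -6268, 1440)
w3·Bw3 = -5109696; w3·w3 = 809080; μ ≈ -5109696/809080 = -6.31544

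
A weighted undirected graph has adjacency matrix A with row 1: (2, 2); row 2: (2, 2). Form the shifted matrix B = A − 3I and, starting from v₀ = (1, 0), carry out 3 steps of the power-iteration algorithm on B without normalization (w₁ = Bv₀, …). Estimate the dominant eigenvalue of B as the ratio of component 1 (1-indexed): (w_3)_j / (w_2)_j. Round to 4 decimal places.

μ ≈ -2.6000

B = A − 3I has rows (-1, 2); (2, -1)
w1 = Bv₀ = (-1, 2)
w2 = Bw1 = (5, -4)
w3 = Bw2 = (-13, 14)
Ratio: -13/5 = -2.6000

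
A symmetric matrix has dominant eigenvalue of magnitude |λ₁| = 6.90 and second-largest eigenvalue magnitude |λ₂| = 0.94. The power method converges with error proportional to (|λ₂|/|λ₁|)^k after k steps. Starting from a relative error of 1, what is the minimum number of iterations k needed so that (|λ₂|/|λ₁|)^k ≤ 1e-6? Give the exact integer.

|λ₂/λ₁| = 0.94/6.90 = 0.13623
Need k ≥ ln(1e-6) / ln(0.13623) = -13.8155 / -1.9934 ≈ 6.931
Smallest integer k satisfying the bound: 7

7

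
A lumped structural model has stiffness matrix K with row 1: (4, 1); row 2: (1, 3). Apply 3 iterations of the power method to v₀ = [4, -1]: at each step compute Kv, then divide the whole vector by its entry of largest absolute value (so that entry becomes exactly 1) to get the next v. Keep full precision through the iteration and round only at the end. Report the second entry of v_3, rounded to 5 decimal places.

0.43893

Kv0 = (15.000000, 1.000000); divide by 15.000000 → v1 = (1.000000, 0.066667)
Kv1 = (4.066667, 1.200000); divide by 4.066667 → v2 = (1.000000, 0.295082)
Kv2 = (4.295082, 1.885246); divide by 4.295082 → v3 = (1.000000, 0.438931)
Requested entry of v3: 115/262 = 0.43893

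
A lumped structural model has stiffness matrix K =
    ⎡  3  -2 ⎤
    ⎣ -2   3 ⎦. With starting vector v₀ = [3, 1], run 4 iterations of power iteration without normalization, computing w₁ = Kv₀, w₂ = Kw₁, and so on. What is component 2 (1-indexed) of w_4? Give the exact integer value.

w1 = Kv₀ = (3·3 + (-2)·1; (-2)·3 + 3·1) = (7, -3)
w2 = Kw1 = (3·7 + (-2)·(-3); (-2)·7 + 3·(-3)) = (27, -23)
w3 = Kw2 = (127, -123)
w4 = Kw3 = (627, -623)
The requested component of w4 is -623.

-623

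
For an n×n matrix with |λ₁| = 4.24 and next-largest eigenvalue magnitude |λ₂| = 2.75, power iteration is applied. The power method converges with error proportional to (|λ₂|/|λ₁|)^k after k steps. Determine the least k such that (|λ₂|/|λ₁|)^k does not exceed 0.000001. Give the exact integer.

32

|λ₂/λ₁| = 2.75/4.24 = 0.64858
Need k ≥ ln(0.000001) / ln(0.64858) = -13.8155 / -0.4330 ≈ 31.909
Smallest integer k satisfying the bound: 32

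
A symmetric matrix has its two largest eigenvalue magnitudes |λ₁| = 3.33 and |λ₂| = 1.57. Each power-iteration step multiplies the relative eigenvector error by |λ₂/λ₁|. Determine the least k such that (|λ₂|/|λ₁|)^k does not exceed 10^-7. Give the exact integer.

22

|λ₂/λ₁| = 1.57/3.33 = 0.47147
Need k ≥ ln(10^-7) / ln(0.47147) = -16.1181 / -0.7519 ≈ 21.437
Smallest integer k satisfying the bound: 22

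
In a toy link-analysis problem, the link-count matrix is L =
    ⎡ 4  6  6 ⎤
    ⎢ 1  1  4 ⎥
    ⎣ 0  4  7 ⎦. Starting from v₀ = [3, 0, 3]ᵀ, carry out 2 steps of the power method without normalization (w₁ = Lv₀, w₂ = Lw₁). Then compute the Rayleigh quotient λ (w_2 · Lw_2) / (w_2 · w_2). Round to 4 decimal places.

w1 = Lv₀ = (30, 15, 21)
w2 = Lw1 = (336, 129, 207)
Lw2 = (3360, 1293, 1965)
w2·Lw2 = 336·3360 + 129·1293 + 207·1965 = 1702512; w2·w2 = 336·336 + 129·129 + 207·207 = 172386
λ ≈ 1702512/172386 = 9.8762

λ ≈ 9.8762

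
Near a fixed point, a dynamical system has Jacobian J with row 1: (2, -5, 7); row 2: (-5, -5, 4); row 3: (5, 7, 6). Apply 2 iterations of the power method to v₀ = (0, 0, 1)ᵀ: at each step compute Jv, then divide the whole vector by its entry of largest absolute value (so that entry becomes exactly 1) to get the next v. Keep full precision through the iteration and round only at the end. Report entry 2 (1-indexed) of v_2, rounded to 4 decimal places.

-0.3131

Jv0 = (7.00000, 4.00000, 6.00000); divide by 7.00000 → v1 = (1.00000, 0.57143, 0.85714)
Jv1 = (5.14286, -4.42857, 14.14286); divide by 14.14286 → v2 = (0.36364, -0.31313, 1.00000)
Requested entry of v2: -31/99 = -0.3131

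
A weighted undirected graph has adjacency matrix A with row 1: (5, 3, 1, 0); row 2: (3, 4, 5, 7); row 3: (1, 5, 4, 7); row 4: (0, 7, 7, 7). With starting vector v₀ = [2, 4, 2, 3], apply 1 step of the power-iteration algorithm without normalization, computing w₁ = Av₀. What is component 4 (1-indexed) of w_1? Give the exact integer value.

63

w1 = Av₀ = (5·2 + 3·4 + 1·2 + 0·3; 3·2 + 4·4 + 5·2 + 7·3; 1·2 + 5·4 + 4·2 + 7·3; 0·2 + 7·4 + 7·2 + 7·3) = (24, 53, 51, 63)
The requested component of w1 is 63.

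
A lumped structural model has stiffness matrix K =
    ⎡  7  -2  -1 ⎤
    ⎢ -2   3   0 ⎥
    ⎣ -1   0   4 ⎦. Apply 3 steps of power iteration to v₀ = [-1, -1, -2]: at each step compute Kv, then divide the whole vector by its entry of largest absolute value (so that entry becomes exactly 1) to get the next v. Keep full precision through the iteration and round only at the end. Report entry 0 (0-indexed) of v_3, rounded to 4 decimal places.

0.7386

Kv0 = (-3.00000, -1.00000, -7.00000); divide by -7.00000 → v1 = (0.42857, 0.14286, 1.00000)
Kv1 = (1.71429, -0.42857, 3.57143); divide by 3.57143 → v2 = (0.48000, -0.12000, 1.00000)
Kv2 = (2.60000, -1.32000, 3.52000); divide by 3.52000 → v3 = (0.73864, -0.37500, 1.00000)
Requested entry of v3: -65/-88 = 0.7386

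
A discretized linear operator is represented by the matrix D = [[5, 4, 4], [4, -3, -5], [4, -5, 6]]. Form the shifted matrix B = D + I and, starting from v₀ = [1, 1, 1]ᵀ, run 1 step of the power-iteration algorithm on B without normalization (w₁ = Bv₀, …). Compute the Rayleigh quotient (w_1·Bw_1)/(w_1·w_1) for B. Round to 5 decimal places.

B = D + I has rows (6, 4, 4); (4, -2, -5); (4, -5, 7)
w1 = Bv₀ = (14, -3, 6)
Bw1 = (96, 32, 113)
w1·Bw1 = 1926; w1·w1 = 241; μ ≈ 1926/241 = 7.99170

7.99170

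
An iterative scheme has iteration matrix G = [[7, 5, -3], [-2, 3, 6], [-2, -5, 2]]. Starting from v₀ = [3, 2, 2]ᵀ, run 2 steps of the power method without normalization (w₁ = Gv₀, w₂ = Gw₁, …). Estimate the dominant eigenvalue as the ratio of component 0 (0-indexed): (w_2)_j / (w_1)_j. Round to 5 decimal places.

w1 = Gv₀ = (7·3 + 5·2 + (-3)·2; (-2)·3 + 3·2 + 6·2; (-2)·3 + (-5)·2 + 2·2) = (25, 12, -12)
w2 = Gw1 = (7·25 + 5·12 + (-3)·(-12); (-2)·25 + 3·12 + 6·(-12); (-2)·25 + (-5)·12 + 2·(-12)) = (271, -86, -134)
Ratio at component: 271 / 25 = 10.84000

λ ≈ 10.84000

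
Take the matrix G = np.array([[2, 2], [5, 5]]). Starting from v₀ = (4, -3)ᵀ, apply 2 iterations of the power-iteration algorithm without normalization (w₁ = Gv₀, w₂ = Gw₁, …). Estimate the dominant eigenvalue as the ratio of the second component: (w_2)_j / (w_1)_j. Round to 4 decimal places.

7.0000

w1 = Gv₀ = (2·4 + 2·(-3); 5·4 + 5·(-3)) = (2, 5)
w2 = Gw1 = (2·2 + 2·5; 5·2 + 5·5) = (14, 35)
Ratio at component: 35 / 5 = 7.0000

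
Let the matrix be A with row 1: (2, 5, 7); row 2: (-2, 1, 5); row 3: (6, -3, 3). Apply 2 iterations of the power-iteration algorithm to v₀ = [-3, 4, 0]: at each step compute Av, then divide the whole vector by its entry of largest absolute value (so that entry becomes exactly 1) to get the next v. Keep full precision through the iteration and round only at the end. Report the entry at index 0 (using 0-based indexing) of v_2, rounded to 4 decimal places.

0.7857

Av0 = (14.00000, 10.00000, -30.00000); divide by -30.00000 → v1 = (-0.46667, -0.33333, 1.00000)
Av1 = (4.40000, 5.60000, 1.20000); divide by 5.60000 → v2 = (0.78571, 1.00000, 0.21429)
Requested entry of v2: -132/-168 = 0.7857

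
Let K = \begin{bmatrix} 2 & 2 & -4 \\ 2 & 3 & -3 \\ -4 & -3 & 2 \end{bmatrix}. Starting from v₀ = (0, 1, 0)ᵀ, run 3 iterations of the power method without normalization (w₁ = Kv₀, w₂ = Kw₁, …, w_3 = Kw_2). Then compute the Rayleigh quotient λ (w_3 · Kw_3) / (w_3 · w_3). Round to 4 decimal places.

w1 = Kv₀ = (2·0 + 2·1 + (-4)·0; 2·0 + 3·1 + (-3)·0; (-4)·0 + (-3)·1 + 2·0) = (2, 3, -3)
w2 = Kw1 = (2·2 + 2·3 + (-4)·(-3); 2·2 + 3·3 + (-3)·(-3); (-4)·2 + (-3)·3 + 2·(-3)) = (22, 22, -23)
w3 = Kw2 = (180, 179, -200)
Kw3 = (1518, 1497, -1657)
w3·Kw3 = 180·1518 + 179·1497 + (-200)·(-1657) = 872603; w3·w3 = 180·180 + 179·179 + (-200)·(-200) = 104441
λ ≈ 872603/104441 = 8.3550

8.3550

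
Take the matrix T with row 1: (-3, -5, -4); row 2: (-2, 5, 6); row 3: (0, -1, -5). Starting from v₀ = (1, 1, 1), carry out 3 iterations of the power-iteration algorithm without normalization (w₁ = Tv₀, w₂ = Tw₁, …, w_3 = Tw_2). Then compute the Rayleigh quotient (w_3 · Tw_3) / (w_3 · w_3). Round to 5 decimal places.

λ ≈ 1.04168

w1 = Tv₀ = ((-3)·1 + (-5)·1 + (-4)·1; (-2)·1 + 5·1 + 6·1; 0·1 + (-1)·1 + (-5)·1) = (-12, 9, -6)
w2 = Tw1 = ((-3)·(-12) + (-5)·9 + (-4)·(-6); (-2)·(-12) + 5·9 + 6·(-6); 0·(-12) + (-1)·9 + (-5)·(-6)) = (15, 33, 21)
w3 = Tw2 = (-294, 261, -138)
Tw3 = (129, 1065, 429)
w3·Tw3 = (-294)·129 + 261·1065 + (-138)·429 = 180837; w3·w3 = (-294)·(-294) + 261·261 + (-138)·(-138) = 173601
λ ≈ 180837/173601 = 1.04168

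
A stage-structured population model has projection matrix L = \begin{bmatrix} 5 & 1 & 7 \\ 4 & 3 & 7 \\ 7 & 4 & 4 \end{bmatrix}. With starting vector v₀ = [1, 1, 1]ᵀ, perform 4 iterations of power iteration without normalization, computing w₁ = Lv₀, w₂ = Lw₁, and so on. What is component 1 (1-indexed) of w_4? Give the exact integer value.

w1 = Lv₀ = (13, 14, 15)
w2 = Lw1 = (184, 199, 207)
w3 = Lw2 = (2568, 2782, 2912)
w4 = Lw3 = (36006, 39002, 40752)
The requested component of w4 is 36006.

36006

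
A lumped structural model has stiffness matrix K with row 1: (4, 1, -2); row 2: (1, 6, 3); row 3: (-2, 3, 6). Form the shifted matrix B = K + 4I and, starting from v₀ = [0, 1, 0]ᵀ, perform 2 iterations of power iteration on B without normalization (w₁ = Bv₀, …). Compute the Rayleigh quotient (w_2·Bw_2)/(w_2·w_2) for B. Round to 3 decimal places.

μ ≈ 12.425

B = K + 4I has rows (8, 1, -2); (1, 10, 3); (-2, 3, 10)
w1 = Bv₀ = (8·0 + 1·1 + (-2)·0; 1·0 + 10·1 + 3·0; (-2)·0 + 3·1 + 10·0) = (1, 10, 3)
w2 = Bw1 = (8·1 + 1·10 + (-2)·3; 1·1 + 10·10 + 3·3; (-2)·1 + 3·10 + 10·3) = (12, 110, 58)
Bw2 = (90, 1286, 886)
w2·Bw2 = 193928; w2·w2 = 15608; μ ≈ 193928/15608 = 12.425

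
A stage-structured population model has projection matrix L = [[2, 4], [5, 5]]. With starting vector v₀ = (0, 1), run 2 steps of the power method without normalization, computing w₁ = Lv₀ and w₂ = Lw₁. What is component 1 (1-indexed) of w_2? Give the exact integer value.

w1 = Lv₀ = (4, 5)
w2 = Lw1 = (28, 45)
The requested component of w2 is 28.

28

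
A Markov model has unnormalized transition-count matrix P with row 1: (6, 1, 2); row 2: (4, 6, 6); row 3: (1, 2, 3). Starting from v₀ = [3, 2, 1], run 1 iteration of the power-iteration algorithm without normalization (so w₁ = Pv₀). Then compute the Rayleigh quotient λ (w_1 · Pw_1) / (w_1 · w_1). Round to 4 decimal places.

10.0836

w1 = Pv₀ = (6·3 + 1·2 + 2·1; 4·3 + 6·2 + 6·1; 1·3 + 2·2 + 3·1) = (22, 30, 10)
Pw1 = (182, 328, 112)
w1·Pw1 = 22·182 + 30·328 + 10·112 = 14964; w1·w1 = 22·22 + 30·30 + 10·10 = 1484
λ ≈ 14964/1484 = 10.0836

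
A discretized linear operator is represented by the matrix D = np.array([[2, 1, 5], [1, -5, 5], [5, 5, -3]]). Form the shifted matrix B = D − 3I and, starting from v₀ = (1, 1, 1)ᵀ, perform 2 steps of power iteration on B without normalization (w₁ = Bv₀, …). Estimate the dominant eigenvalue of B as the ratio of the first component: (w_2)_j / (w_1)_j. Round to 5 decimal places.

μ ≈ 2.60000

B = D − 3I has rows (-1, 1, 5); (1, -8, 5); (5, 5, -6)
w1 = Bv₀ = (5, -2, 4)
w2 = Bw1 = (13, 41, -9)
Ratio: 13/5 = 2.60000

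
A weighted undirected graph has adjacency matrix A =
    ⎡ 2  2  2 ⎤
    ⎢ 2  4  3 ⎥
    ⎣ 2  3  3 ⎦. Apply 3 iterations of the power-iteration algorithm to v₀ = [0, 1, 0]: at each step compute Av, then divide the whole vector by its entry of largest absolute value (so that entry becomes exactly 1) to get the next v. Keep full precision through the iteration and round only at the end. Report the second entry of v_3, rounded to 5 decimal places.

Av0 = (2.000000, 4.000000, 3.000000); divide by 4.000000 → v1 = (0.500000, 1.000000, 0.750000)
Av1 = (4.500000, 7.250000, 6.250000); divide by 7.250000 → v2 = (0.620690, 1.000000, 0.862069)
Av2 = (4.965517, 7.827586, 6.827586); divide by 7.827586 → v3 = (0.634361, 1.000000, 0.872247)
Requested entry of v3: 227/227 = 1.00000

1.00000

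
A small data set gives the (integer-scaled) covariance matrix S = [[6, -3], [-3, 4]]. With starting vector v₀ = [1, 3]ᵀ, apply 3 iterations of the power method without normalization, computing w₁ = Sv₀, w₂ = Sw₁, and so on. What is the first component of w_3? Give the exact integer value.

w1 = Sv₀ = (6·1 + (-3)·3; (-3)·1 + 4·3) = (-3, 9)
w2 = Sw1 = (6·(-3) + (-3)·9; (-3)·(-3) + 4·9) = (-45, 45)
w3 = Sw2 = (-405, 315)
The requested component of w3 is -405.

-405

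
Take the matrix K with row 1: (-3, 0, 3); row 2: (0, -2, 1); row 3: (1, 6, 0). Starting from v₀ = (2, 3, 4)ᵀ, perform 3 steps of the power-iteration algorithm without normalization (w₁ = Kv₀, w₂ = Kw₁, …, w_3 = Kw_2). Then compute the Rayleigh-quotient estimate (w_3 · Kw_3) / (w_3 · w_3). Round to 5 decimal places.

-4.21446

w1 = Kv₀ = ((-3)·2 + 0·3 + 3·4; 0·2 + (-2)·3 + 1·4; 1·2 + 6·3 + 0·4) = (6, -2, 20)
w2 = Kw1 = ((-3)·6 + 0·(-2) + 3·20; 0·6 + (-2)·(-2) + 1·20; 1·6 + 6·(-2) + 0·20) = (42, 24, -6)
w3 = Kw2 = (-144, -54, 186)
Kw3 = (990, 294, -468)
w3·Kw3 = (-144)·990 + (-54)·294 + 186·(-468) = -245484; w3·w3 = (-144)·(-144) + (-54)·(-54) + 186·186 = 58248
λ ≈ -245484/58248 = -4.21446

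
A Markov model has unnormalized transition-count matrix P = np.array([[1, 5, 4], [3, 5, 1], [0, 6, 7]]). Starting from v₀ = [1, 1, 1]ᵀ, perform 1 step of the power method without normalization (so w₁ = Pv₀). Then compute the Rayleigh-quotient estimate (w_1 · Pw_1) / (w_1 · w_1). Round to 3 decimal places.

w1 = Pv₀ = (1·1 + 5·1 + 4·1; 3·1 + 5·1 + 1·1; 0·1 + 6·1 + 7·1) = (10, 9, 13)
Pw1 = (107, 88, 145)
w1·Pw1 = 10·107 + 9·88 + 13·145 = 3747; w1·w1 = 10·10 + 9·9 + 13·13 = 350
λ ≈ 3747/350 = 10.706

λ ≈ 10.706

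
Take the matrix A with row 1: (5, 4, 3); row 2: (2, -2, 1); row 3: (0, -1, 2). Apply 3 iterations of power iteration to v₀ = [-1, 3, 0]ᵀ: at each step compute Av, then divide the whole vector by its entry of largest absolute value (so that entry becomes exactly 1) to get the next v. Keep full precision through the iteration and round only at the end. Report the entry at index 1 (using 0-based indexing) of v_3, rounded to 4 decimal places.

Av0 = (7.00000, -8.00000, -3.00000); divide by -8.00000 → v1 = (-0.87500, 1.00000, 0.37500)
Av1 = (0.75000, -3.37500, -0.25000); divide by -3.37500 → v2 = (-0.22222, 1.00000, 0.07407)
Av2 = (3.11111, -2.37037, -0.85185); divide by 3.11111 → v3 = (1.00000, -0.76190, -0.27381)
Requested entry of v3: -64/84 = -0.7619

-0.7619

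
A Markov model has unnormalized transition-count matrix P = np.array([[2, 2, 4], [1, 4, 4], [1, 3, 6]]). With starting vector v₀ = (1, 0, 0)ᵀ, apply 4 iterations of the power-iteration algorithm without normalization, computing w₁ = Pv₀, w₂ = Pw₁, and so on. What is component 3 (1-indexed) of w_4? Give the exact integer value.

1002

w1 = Pv₀ = (2, 1, 1)
w2 = Pw1 = (10, 10, 11)
w3 = Pw2 = (84, 94, 106)
w4 = Pw3 = (780, 884, 1002)
The requested component of w4 is 1002.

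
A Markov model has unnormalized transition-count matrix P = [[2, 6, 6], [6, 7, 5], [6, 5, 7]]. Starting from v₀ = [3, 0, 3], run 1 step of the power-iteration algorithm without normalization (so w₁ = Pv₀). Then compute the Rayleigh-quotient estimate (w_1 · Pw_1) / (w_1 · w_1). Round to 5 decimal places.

16.64407

w1 = Pv₀ = (2·3 + 6·0 + 6·3; 6·3 + 7·0 + 5·3; 6·3 + 5·0 + 7·3) = (24, 33, 39)
Pw1 = (480, 570, 582)
w1·Pw1 = 24·480 + 33·570 + 39·582 = 53028; w1·w1 = 24·24 + 33·33 + 39·39 = 3186
λ ≈ 53028/3186 = 16.64407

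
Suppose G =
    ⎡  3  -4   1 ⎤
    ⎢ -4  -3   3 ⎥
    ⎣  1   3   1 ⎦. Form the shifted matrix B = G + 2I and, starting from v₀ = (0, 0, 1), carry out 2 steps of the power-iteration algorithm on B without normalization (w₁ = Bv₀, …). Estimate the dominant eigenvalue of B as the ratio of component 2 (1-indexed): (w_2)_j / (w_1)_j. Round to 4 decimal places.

μ ≈ 0.6667

B = G + 2I has rows (5, -4, 1); (-4, -1, 3); (1, 3, 3)
w1 = Bv₀ = (5·0 + (-4)·0 + 1·1; (-4)·0 + (-1)·0 + 3·1; 1·0 + 3·0 + 3·1) = (1, 3, 3)
w2 = Bw1 = (5·1 + (-4)·3 + 1·3; (-4)·1 + (-1)·3 + 3·3; 1·1 + 3·3 + 3·3) = (-4, 2, 19)
Ratio: 2/3 = 0.6667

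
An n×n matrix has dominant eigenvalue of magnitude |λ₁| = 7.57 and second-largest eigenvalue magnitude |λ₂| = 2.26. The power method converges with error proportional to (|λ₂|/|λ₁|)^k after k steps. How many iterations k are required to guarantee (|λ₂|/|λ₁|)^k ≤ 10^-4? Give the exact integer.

8

|λ₂/λ₁| = 2.26/7.57 = 0.29855
Need k ≥ ln(10^-4) / ln(0.29855) = -9.2103 / -1.2088 ≈ 7.619
Smallest integer k satisfying the bound: 8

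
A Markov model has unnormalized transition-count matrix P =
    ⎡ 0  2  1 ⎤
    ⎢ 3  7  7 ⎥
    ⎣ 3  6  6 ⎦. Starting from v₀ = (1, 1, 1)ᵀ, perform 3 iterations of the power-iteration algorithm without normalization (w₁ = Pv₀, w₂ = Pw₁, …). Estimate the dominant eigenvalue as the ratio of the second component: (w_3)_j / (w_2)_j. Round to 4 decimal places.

13.6695

w1 = Pv₀ = (0·1 + 2·1 + 1·1; 3·1 + 7·1 + 7·1; 3·1 + 6·1 + 6·1) = (3, 17, 15)
w2 = Pw1 = (0·3 + 2·17 + 1·15; 3·3 + 7·17 + 7·15; 3·3 + 6·17 + 6·15) = (49, 233, 201)
w3 = Pw2 = (667, 3185, 2751)
Ratio at component: 3185 / 233 = 13.6695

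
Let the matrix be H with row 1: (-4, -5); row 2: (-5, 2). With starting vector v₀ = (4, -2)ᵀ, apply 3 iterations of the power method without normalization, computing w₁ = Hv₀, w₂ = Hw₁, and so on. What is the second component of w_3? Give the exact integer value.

-756

w1 = Hv₀ = ((-4)·4 + (-5)·(-2); (-5)·4 + 2·(-2)) = (-6, -24)
w2 = Hw1 = ((-4)·(-6) + (-5)·(-24); (-5)·(-6) + 2·(-24)) = (144, -18)
w3 = Hw2 = (-486, -756)
The requested component of w3 is -756.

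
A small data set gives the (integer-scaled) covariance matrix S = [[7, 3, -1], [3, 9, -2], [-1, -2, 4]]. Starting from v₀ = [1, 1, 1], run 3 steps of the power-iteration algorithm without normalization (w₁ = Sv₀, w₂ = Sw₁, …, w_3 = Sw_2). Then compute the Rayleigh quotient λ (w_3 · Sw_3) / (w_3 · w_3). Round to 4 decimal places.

11.7747

w1 = Sv₀ = (7·1 + 3·1 + (-1)·1; 3·1 + 9·1 + (-2)·1; (-1)·1 + (-2)·1 + 4·1) = (9, 10, 1)
w2 = Sw1 = (7·9 + 3·10 + (-1)·1; 3·9 + 9·10 + (-2)·1; (-1)·9 + (-2)·10 + 4·1) = (92, 115, -25)
w3 = Sw2 = (1014, 1361, -422)
Sw3 = (11603, 16135, -5424)
w3·Sw3 = 1014·11603 + 1361·16135 + (-422)·(-5424) = 36014105; w3·w3 = 1014·1014 + 1361·1361 + (-422)·(-422) = 3058601
λ ≈ 36014105/3058601 = 11.7747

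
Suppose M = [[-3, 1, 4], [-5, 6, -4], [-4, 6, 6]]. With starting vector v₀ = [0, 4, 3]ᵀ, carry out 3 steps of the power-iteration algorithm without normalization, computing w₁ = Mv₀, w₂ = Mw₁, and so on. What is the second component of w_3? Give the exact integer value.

-2756

w1 = Mv₀ = ((-3)·0 + 1·4 + 4·3; (-5)·0 + 6·4 + (-4)·3; (-4)·0 + 6·4 + 6·3) = (16, 12, 42)
w2 = Mw1 = ((-3)·16 + 1·12 + 4·42; (-5)·16 + 6·12 + (-4)·42; (-4)·16 + 6·12 + 6·42) = (132, -176, 260)
w3 = Mw2 = (468, -2756, -24)
The requested component of w3 is -2756.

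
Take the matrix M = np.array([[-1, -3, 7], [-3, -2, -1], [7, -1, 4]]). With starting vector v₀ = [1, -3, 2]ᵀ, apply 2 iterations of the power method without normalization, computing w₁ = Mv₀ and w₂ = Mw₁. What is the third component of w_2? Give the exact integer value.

225

w1 = Mv₀ = (22, 1, 18)
w2 = Mw1 = (101, -86, 225)
The requested component of w2 is 225.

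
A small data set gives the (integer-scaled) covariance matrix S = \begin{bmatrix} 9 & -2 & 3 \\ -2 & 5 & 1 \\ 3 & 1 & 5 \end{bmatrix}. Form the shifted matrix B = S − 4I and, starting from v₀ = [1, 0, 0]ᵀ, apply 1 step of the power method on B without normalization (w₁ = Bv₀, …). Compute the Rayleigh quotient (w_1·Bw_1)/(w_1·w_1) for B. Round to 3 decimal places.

B = S − 4I has rows (5, -2, 3); (-2, 1, 1); (3, 1, 1)
w1 = Bv₀ = (5·1 + (-2)·0 + 3·0; (-2)·1 + 1·0 + 1·0; 3·1 + 1·0 + 1·0) = (5, -2, 3)
Bw1 = (38, -9, 16)
w1·Bw1 = 256; w1·w1 = 38; μ ≈ 256/38 = 6.737

μ ≈ 6.737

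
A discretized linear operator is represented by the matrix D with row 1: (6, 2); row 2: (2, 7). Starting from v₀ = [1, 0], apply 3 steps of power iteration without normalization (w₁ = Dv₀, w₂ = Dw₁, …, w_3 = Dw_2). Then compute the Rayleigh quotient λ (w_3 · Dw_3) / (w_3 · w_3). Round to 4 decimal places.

w1 = Dv₀ = (6, 2)
w2 = Dw1 = (40, 26)
w3 = Dw2 = (292, 262)
Dw3 = (2276, 2418)
w3·Dw3 = 292·2276 + 262·2418 = 1298108; w3·w3 = 292·292 + 262·262 = 153908
λ ≈ 1298108/153908 = 8.4343

λ ≈ 8.4343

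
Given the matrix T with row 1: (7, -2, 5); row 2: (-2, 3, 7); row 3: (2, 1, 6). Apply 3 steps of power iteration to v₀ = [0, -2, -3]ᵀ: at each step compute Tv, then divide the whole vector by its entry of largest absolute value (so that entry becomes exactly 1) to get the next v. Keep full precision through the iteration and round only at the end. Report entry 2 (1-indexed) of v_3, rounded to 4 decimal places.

1.0000

Tv0 = (-11.00000, -27.00000, -20.00000); divide by -27.00000 → v1 = (0.40741, 1.00000, 0.74074)
Tv1 = (4.55556, 7.37037, 6.25926); divide by 7.37037 → v2 = (0.61809, 1.00000, 0.84925)
Tv2 = (6.57286, 7.70854, 7.33166); divide by 7.70854 → v3 = (0.85267, 1.00000, 0.95111)
Requested entry of v3: -1534/-1534 = 1.0000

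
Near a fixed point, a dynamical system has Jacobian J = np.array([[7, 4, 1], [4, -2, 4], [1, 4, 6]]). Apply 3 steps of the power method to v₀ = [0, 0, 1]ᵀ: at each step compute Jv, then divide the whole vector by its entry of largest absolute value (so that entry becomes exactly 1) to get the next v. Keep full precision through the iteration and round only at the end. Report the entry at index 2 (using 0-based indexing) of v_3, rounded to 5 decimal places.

1.00000

Jv0 = (1.000000, 4.000000, 6.000000); divide by 6.000000 → v1 = (0.166667, 0.666667, 1.000000)
Jv1 = (4.833333, 3.333333, 8.833333); divide by 8.833333 → v2 = (0.547170, 0.377358, 1.000000)
Jv2 = (6.339623, 5.433962, 8.056604); divide by 8.056604 → v3 = (0.786885, 0.674473, 1.000000)
Requested entry of v3: 427/427 = 1.00000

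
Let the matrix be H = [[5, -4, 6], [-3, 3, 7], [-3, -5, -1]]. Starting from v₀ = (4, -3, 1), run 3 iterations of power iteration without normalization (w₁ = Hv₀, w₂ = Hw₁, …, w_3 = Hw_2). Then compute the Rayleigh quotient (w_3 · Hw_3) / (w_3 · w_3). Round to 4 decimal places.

w1 = Hv₀ = (5·4 + (-4)·(-3) + 6·1; (-3)·4 + 3·(-3) + 7·1; (-3)·4 + (-5)·(-3) + (-1)·1) = (38, -14, 2)
w2 = Hw1 = (5·38 + (-4)·(-14) + 6·2; (-3)·38 + 3·(-14) + 7·2; (-3)·38 + (-5)·(-14) + (-1)·2) = (258, -142, -46)
w3 = Hw2 = (1582, -1522, -18)
Hw3 = (13890, -9438, 2882)
w3·Hw3 = 1582·13890 + (-1522)·(-9438) + (-18)·2882 = 36286740; w3·w3 = 1582·1582 + (-1522)·(-1522) + (-18)·(-18) = 4819532
λ ≈ 36286740/4819532 = 7.5291

λ ≈ 7.5291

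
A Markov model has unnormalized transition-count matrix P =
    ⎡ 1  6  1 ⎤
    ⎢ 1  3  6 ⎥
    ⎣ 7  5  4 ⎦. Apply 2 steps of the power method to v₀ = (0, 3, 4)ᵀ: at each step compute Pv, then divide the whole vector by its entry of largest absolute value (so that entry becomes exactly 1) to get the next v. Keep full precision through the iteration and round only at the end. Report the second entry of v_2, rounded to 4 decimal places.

Pv0 = (22.00000, 33.00000, 31.00000); divide by 33.00000 → v1 = (0.66667, 1.00000, 0.93939)
Pv1 = (7.60606, 9.30303, 13.42424); divide by 13.42424 → v2 = (0.56659, 0.69300, 1.00000)
Requested entry of v2: 307/443 = 0.6930

0.6930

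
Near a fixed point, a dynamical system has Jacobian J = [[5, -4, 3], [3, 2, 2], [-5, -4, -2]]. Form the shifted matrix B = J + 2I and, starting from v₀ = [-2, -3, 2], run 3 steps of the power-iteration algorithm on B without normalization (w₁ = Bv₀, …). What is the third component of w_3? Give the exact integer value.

-750

B = J + 2I has rows (7, -4, 3); (3, 4, 2); (-5, -4, 0)
w1 = Bv₀ = (7·(-2) + (-4)·(-3) + 3·2; 3·(-2) + 4·(-3) + 2·2; (-5)·(-2) + (-4)·(-3) + 0·2) = (4, -14, 22)
w2 = Bw1 = (7·4 + (-4)·(-14) + 3·22; 3·4 + 4·(-14) + 2·22; (-5)·4 + (-4)·(-14) + 0·22) = (150, 0, 36)
w3 = Bw2 = (1158, 522, -750)
Requested component of w3: -750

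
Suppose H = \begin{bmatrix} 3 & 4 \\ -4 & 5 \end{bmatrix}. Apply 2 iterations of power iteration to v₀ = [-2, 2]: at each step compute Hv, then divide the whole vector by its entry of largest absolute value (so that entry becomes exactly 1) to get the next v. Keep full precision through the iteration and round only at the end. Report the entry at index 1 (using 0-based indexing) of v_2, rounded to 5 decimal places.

1.00000

Hv0 = (2.000000, 18.000000); divide by 18.000000 → v1 = (0.111111, 1.000000)
Hv1 = (4.333333, 4.555556); divide by 4.555556 → v2 = (0.951220, 1.000000)
Requested entry of v2: 82/82 = 1.00000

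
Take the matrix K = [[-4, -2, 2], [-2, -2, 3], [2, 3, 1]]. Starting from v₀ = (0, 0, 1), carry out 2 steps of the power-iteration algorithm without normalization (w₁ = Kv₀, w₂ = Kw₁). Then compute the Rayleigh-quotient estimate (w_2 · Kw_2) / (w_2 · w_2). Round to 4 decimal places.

-5.3316

w1 = Kv₀ = (2, 3, 1)
w2 = Kw1 = (-12, -7, 14)
Kw2 = (90, 80, -31)
w2·Kw2 = (-12)·90 + (-7)·80 + 14·(-31) = -2074; w2·w2 = (-12)·(-12) + (-7)·(-7) + 14·14 = 389
λ ≈ -2074/389 = -5.3316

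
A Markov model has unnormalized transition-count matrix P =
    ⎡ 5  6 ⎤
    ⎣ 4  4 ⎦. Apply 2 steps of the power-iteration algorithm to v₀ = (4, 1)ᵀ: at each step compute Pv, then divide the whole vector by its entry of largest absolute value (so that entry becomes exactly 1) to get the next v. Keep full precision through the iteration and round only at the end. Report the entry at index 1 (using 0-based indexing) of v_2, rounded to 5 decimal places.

0.73600

Pv0 = (26.000000, 20.000000); divide by 26.000000 → v1 = (1.000000, 0.769231)
Pv1 = (9.615385, 7.076923); divide by 9.615385 → v2 = (1.000000, 0.736000)
Requested entry of v2: 184/250 = 0.73600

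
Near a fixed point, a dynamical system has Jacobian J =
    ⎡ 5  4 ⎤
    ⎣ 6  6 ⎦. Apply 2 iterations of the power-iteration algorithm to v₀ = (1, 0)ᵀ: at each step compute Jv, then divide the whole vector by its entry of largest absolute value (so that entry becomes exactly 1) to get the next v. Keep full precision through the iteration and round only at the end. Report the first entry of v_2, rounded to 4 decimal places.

0.7424

Jv0 = (5.00000, 6.00000); divide by 6.00000 → v1 = (0.83333, 1.00000)
Jv1 = (8.16667, 11.00000); divide by 11.00000 → v2 = (0.74242, 1.00000)
Requested entry of v2: 49/66 = 0.7424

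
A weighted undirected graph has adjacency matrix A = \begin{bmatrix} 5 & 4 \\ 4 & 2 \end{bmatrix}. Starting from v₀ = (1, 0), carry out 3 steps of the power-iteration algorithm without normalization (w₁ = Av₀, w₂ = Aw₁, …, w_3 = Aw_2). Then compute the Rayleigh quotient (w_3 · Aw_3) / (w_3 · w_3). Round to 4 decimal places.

λ ≈ 7.7720

w1 = Av₀ = (5·1 + 4·0; 4·1 + 2·0) = (5, 4)
w2 = Aw1 = (5·5 + 4·4; 4·5 + 2·4) = (41, 28)
w3 = Aw2 = (317, 220)
Aw3 = (2465, 1708)
w3·Aw3 = 317·2465 + 220·1708 = 1157165; w3·w3 = 317·317 + 220·220 = 148889
λ ≈ 1157165/148889 = 7.7720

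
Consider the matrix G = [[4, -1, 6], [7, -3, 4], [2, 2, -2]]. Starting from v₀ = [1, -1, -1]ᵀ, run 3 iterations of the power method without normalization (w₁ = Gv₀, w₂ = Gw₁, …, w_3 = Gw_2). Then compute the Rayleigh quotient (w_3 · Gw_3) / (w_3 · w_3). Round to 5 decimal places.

-1.69752

w1 = Gv₀ = (4·1 + (-1)·(-1) + 6·(-1); 7·1 + (-3)·(-1) + 4·(-1); 2·1 + 2·(-1) + (-2)·(-1)) = (-1, 6, 2)
w2 = Gw1 = (4·(-1) + (-1)·6 + 6·2; 7·(-1) + (-3)·6 + 4·2; 2·(-1) + 2·6 + (-2)·2) = (2, -17, 6)
w3 = Gw2 = (61, 89, -42)
Gw3 = (-97, -8, 384)
w3·Gw3 = 61·(-97) + 89·(-8) + (-42)·384 = -22757; w3·w3 = 61·61 + 89·89 + (-42)·(-42) = 13406
λ ≈ -22757/13406 = -1.69752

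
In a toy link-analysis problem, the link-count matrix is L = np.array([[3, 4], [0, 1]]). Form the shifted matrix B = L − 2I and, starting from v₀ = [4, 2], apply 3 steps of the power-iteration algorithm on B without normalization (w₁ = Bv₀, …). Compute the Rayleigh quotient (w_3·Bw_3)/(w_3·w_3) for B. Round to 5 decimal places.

B = L − 2I has rows (1, 4); (0, -1)
w1 = Bv₀ = (1·4 + 4·2; 0·4 + (-1)·2) = (12, -2)
w2 = Bw1 = (1·12 + 4·(-2); 0·12 + (-1)·(-2)) = (4, 2)
w3 = Bw2 = (12, -2)
Bw3 = (4, 2)
w3·Bw3 = 44; w3·w3 = 148; μ ≈ 44/148 = 0.29730

0.29730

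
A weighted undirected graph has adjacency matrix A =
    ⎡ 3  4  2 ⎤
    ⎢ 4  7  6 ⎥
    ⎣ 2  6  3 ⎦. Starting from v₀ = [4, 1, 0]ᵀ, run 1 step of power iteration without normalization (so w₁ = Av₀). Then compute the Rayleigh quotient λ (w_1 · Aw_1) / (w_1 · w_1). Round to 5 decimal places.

w1 = Av₀ = (16, 23, 14)
Aw1 = (168, 309, 212)
w1·Aw1 = 16·168 + 23·309 + 14·212 = 12763; w1·w1 = 16·16 + 23·23 + 14·14 = 981
λ ≈ 12763/981 = 13.01019

13.01019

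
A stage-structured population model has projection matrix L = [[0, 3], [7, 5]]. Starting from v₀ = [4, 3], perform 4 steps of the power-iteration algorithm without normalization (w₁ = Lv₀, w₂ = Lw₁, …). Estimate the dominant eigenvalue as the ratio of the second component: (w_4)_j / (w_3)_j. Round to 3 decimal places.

λ ≈ 7.546

w1 = Lv₀ = (0·4 + 3·3; 7·4 + 5·3) = (9, 43)
w2 = Lw1 = (0·9 + 3·43; 7·9 + 5·43) = (129, 278)
w3 = Lw2 = (834, 2293)
w4 = Lw3 = (6879, 17303)
Ratio at component: 17303 / 2293 = 7.546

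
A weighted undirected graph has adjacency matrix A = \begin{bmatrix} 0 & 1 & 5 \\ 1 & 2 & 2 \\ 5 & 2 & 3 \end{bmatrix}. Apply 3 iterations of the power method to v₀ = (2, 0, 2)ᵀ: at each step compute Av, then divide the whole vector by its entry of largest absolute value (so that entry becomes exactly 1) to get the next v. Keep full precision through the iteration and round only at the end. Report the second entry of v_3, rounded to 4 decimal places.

0.4770

Av0 = (10.00000, 6.00000, 16.00000); divide by 16.00000 → v1 = (0.62500, 0.37500, 1.00000)
Av1 = (5.37500, 3.37500, 6.87500); divide by 6.87500 → v2 = (0.78182, 0.49091, 1.00000)
Av2 = (5.49091, 3.76364, 7.89091); divide by 7.89091 → v3 = (0.69585, 0.47696, 1.00000)
Requested entry of v3: 414/868 = 0.4770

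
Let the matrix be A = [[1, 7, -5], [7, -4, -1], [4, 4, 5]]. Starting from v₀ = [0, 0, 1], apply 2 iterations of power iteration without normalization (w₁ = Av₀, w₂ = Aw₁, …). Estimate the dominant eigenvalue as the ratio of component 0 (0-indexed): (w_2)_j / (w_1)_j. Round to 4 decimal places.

λ ≈ 7.4000

w1 = Av₀ = (1·0 + 7·0 + (-5)·1; 7·0 + (-4)·0 + (-1)·1; 4·0 + 4·0 + 5·1) = (-5, -1, 5)
w2 = Aw1 = (1·(-5) + 7·(-1) + (-5)·5; 7·(-5) + (-4)·(-1) + (-1)·5; 4·(-5) + 4·(-1) + 5·5) = (-37, -36, 1)
Ratio at component: -37 / -5 = 7.4000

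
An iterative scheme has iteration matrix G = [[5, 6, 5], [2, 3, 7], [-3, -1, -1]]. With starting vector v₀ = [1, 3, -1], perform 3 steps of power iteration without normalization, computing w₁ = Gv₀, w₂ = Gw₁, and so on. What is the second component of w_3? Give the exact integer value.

w1 = Gv₀ = (18, 4, -5)
w2 = Gw1 = (89, 13, -53)
w3 = Gw2 = (258, -154, -227)
The requested component of w3 is -154.

-154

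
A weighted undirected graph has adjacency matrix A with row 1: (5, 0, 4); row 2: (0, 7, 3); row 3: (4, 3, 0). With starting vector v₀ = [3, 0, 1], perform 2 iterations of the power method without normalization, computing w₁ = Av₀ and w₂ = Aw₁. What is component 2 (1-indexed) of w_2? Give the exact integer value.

w1 = Av₀ = (5·3 + 0·0 + 4·1; 0·3 + 7·0 + 3·1; 4·3 + 3·0 + 0·1) = (19, 3, 12)
w2 = Aw1 = (5·19 + 0·3 + 4·12; 0·19 + 7·3 + 3·12; 4·19 + 3·3 + 0·12) = (143, 57, 85)
The requested component of w2 is 57.

57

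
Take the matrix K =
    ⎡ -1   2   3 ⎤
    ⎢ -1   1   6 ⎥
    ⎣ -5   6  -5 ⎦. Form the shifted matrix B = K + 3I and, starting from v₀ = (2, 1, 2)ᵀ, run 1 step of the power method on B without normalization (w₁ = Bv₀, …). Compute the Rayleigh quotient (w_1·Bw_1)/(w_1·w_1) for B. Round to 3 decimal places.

B = K + 3I has rows (2, 2, 3); (-1, 4, 6); (-5, 6, -2)
w1 = Bv₀ = (12, 14, -8)
Bw1 = (28, -4, 40)
w1·Bw1 = -40; w1·w1 = 404; μ ≈ -40/404 = -0.099

μ ≈ -0.099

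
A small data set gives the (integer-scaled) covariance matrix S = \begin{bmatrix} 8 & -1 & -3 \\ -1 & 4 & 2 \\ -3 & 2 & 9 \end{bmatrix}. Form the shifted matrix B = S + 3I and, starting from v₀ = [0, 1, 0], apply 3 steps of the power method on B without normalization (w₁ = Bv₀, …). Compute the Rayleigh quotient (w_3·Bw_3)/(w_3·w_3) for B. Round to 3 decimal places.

B = S + 3I has rows (11, -1, -3); (-1, 7, 2); (-3, 2, 12)
w1 = Bv₀ = (11·0 + (-1)·1 + (-3)·0; (-1)·0 + 7·1 + 2·0; (-3)·0 + 2·1 + 12·0) = (-1, 7, 2)
w2 = Bw1 = (11·(-1) + (-1)·7 + (-3)·2; (-1)·(-1) + 7·7 + 2·2; (-3)·(-1) + 2·7 + 12·2) = (-24, 54, 41)
w3 = Bw2 = (-441, 484, 672)
Bw3 = (-7351, 5173, 10355)
w3·Bw3 = 12704083; w3·w3 = 880321; μ ≈ 12704083/880321 = 14.431

μ ≈ 14.431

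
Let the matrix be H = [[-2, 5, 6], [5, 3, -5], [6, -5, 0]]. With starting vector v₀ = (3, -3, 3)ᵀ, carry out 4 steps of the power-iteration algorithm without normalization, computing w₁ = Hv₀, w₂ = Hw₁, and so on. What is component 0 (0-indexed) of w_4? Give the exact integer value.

w1 = Hv₀ = ((-2)·3 + 5·(-3) + 6·3; 5·3 + 3·(-3) + (-5)·3; 6·3 + (-5)·(-3) + 0·3) = (-3, -9, 33)
w2 = Hw1 = ((-2)·(-3) + 5·(-9) + 6·33; 5·(-3) + 3·(-9) + (-5)·33; 6·(-3) + (-5)·(-9) + 0·33) = (159, -207, 27)
w3 = Hw2 = (-1191, 39, 1989)
w4 = Hw3 = (14511, -15783, -7341)
The requested component of w4 is 14511.

14511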